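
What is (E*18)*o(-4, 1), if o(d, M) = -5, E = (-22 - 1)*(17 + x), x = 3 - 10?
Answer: 20700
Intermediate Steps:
x = -7
E = -230 (E = (-22 - 1)*(17 - 7) = -23*10 = -230)
(E*18)*o(-4, 1) = -230*18*(-5) = -4140*(-5) = 20700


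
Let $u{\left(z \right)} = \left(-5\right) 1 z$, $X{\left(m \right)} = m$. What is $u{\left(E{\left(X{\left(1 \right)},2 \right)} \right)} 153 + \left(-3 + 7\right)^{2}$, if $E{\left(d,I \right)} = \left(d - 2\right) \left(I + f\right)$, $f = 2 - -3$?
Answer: $5371$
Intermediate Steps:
$f = 5$ ($f = 2 + 3 = 5$)
$E{\left(d,I \right)} = \left(-2 + d\right) \left(5 + I\right)$ ($E{\left(d,I \right)} = \left(d - 2\right) \left(I + 5\right) = \left(-2 + d\right) \left(5 + I\right)$)
$u{\left(z \right)} = - 5 z$
$u{\left(E{\left(X{\left(1 \right)},2 \right)} \right)} 153 + \left(-3 + 7\right)^{2} = - 5 \left(-10 - 4 + 5 \cdot 1 + 2 \cdot 1\right) 153 + \left(-3 + 7\right)^{2} = - 5 \left(-10 - 4 + 5 + 2\right) 153 + 4^{2} = \left(-5\right) \left(-7\right) 153 + 16 = 35 \cdot 153 + 16 = 5355 + 16 = 5371$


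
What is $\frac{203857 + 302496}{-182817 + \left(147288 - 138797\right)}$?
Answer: $- \frac{506353}{174326} \approx -2.9046$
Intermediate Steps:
$\frac{203857 + 302496}{-182817 + \left(147288 - 138797\right)} = \frac{506353}{-182817 + 8491} = \frac{506353}{-174326} = 506353 \left(- \frac{1}{174326}\right) = - \frac{506353}{174326}$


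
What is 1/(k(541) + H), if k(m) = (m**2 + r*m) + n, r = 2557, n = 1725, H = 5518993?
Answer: 1/7196736 ≈ 1.3895e-7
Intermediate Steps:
k(m) = 1725 + m**2 + 2557*m (k(m) = (m**2 + 2557*m) + 1725 = 1725 + m**2 + 2557*m)
1/(k(541) + H) = 1/((1725 + 541**2 + 2557*541) + 5518993) = 1/((1725 + 292681 + 1383337) + 5518993) = 1/(1677743 + 5518993) = 1/7196736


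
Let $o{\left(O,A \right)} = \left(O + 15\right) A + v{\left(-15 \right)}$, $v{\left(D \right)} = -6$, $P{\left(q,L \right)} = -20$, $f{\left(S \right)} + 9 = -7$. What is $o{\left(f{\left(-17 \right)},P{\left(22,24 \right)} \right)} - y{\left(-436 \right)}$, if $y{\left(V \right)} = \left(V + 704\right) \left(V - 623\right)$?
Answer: $283826$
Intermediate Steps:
$f{\left(S \right)} = -16$ ($f{\left(S \right)} = -9 - 7 = -16$)
$y{\left(V \right)} = \left(-623 + V\right) \left(704 + V\right)$ ($y{\left(V \right)} = \left(704 + V\right) \left(-623 + V\right) = \left(-623 + V\right) \left(704 + V\right)$)
$o{\left(O,A \right)} = -6 + A \left(15 + O\right)$ ($o{\left(O,A \right)} = \left(O + 15\right) A - 6 = \left(15 + O\right) A - 6 = A \left(15 + O\right) - 6 = -6 + A \left(15 + O\right)$)
$o{\left(f{\left(-17 \right)},P{\left(22,24 \right)} \right)} - y{\left(-436 \right)} = \left(-6 + 15 \left(-20\right) - -320\right) - \left(-438592 + \left(-436\right)^{2} + 81 \left(-436\right)\right) = \left(-6 - 300 + 320\right) - \left(-438592 + 190096 - 35316\right) = 14 - -283812 = 14 + 283812 = 283826$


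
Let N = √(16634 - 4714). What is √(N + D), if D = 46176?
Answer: 2*√(11544 + √745) ≈ 215.14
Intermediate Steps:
N = 4*√745 (N = √11920 = 4*√745 ≈ 109.18)
√(N + D) = √(4*√745 + 46176) = √(46176 + 4*√745)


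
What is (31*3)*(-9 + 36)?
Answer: 2511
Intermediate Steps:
(31*3)*(-9 + 36) = 93*27 = 2511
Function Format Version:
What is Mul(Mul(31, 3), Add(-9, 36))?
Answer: 2511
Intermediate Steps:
Mul(Mul(31, 3), Add(-9, 36)) = Mul(93, 27) = 2511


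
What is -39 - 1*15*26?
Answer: -429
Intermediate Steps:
-39 - 1*15*26 = -39 - 15*26 = -39 - 390 = -429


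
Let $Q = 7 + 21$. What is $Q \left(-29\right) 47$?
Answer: $-38164$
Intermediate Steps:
$Q = 28$
$Q \left(-29\right) 47 = 28 \left(-29\right) 47 = \left(-812\right) 47 = -38164$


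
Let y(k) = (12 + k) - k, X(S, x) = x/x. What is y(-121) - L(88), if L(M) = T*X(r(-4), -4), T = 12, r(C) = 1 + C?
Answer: 0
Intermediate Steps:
X(S, x) = 1
y(k) = 12
L(M) = 12 (L(M) = 12*1 = 12)
y(-121) - L(88) = 12 - 1*12 = 12 - 12 = 0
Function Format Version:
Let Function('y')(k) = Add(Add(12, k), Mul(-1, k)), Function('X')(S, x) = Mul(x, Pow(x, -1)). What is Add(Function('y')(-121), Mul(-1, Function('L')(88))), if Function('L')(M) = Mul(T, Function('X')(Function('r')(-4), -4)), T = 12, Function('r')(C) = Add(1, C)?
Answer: 0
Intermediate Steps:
Function('X')(S, x) = 1
Function('y')(k) = 12
Function('L')(M) = 12 (Function('L')(M) = Mul(12, 1) = 12)
Add(Function('y')(-121), Mul(-1, Function('L')(88))) = Add(12, Mul(-1, 12)) = Add(12, -12) = 0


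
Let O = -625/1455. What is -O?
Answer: 125/291 ≈ 0.42955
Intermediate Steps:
O = -125/291 (O = -625*1/1455 = -125/291 ≈ -0.42955)
-O = -1*(-125/291) = 125/291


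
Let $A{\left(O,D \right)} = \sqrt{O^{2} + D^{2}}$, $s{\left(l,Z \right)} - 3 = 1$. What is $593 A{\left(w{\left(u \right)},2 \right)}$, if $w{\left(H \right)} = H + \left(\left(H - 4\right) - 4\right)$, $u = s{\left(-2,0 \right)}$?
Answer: $1186$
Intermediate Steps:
$s{\left(l,Z \right)} = 4$ ($s{\left(l,Z \right)} = 3 + 1 = 4$)
$u = 4$
$w{\left(H \right)} = -8 + 2 H$ ($w{\left(H \right)} = H + \left(\left(-4 + H\right) - 4\right) = H + \left(-8 + H\right) = -8 + 2 H$)
$A{\left(O,D \right)} = \sqrt{D^{2} + O^{2}}$
$593 A{\left(w{\left(u \right)},2 \right)} = 593 \sqrt{2^{2} + \left(-8 + 2 \cdot 4\right)^{2}} = 593 \sqrt{4 + \left(-8 + 8\right)^{2}} = 593 \sqrt{4 + 0^{2}} = 593 \sqrt{4 + 0} = 593 \sqrt{4} = 593 \cdot 2 = 1186$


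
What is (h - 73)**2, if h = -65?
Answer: 19044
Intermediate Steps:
(h - 73)**2 = (-65 - 73)**2 = (-138)**2 = 19044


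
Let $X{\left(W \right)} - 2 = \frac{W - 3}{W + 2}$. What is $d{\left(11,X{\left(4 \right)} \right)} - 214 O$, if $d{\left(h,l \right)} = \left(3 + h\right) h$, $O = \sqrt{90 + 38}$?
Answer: $154 - 1712 \sqrt{2} \approx -2267.1$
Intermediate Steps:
$X{\left(W \right)} = 2 + \frac{-3 + W}{2 + W}$ ($X{\left(W \right)} = 2 + \frac{W - 3}{W + 2} = 2 + \frac{-3 + W}{2 + W}$)
$O = 8 \sqrt{2}$ ($O = \sqrt{128} = 8 \sqrt{2} \approx 11.314$)
$d{\left(h,l \right)} = h \left(3 + h\right)$
$d{\left(11,X{\left(4 \right)} \right)} - 214 O = 11 \left(3 + 11\right) - 214 \cdot 8 \sqrt{2} = 11 \cdot 14 - 1712 \sqrt{2} = 154 - 1712 \sqrt{2}$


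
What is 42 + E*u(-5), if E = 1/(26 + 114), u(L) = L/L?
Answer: 5881/140 ≈ 42.007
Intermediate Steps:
u(L) = 1
E = 1/140 ≈ 0.0071429
42 + E*u(-5) = 42 + (1/140)*1 = 42 + 1/140 = 5881/140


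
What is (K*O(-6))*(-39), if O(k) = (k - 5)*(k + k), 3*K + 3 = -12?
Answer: 25740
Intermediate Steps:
K = -5 (K = -1 + (1/3)*(-12) = -1 - 4 = -5)
O(k) = 2*k*(-5 + k) (O(k) = (-5 + k)*(2*k) = 2*k*(-5 + k))
(K*O(-6))*(-39) = -10*(-6)*(-5 - 6)*(-39) = -10*(-6)*(-11)*(-39) = -5*132*(-39) = -660*(-39) = 25740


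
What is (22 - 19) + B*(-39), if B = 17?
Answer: -660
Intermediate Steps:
(22 - 19) + B*(-39) = (22 - 19) + 17*(-39) = 3 - 663 = -660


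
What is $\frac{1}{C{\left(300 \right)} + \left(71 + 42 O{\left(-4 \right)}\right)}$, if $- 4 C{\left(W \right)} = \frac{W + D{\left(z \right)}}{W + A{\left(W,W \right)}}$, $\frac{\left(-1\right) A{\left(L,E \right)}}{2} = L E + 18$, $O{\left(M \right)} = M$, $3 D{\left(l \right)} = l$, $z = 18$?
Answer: $- \frac{119824}{11622877} \approx -0.010309$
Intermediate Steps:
$D{\left(l \right)} = \frac{l}{3}$
$A{\left(L,E \right)} = -36 - 2 E L$ ($A{\left(L,E \right)} = - 2 \left(L E + 18\right) = - 2 \left(E L + 18\right) = - 2 \left(18 + E L\right) = -36 - 2 E L$)
$C{\left(W \right)} = - \frac{6 + W}{4 \left(-36 + W - 2 W^{2}\right)}$ ($C{\left(W \right)} = - \frac{\left(W + \frac{1}{3} \cdot 18\right) \frac{1}{W - \left(36 + 2 W W\right)}}{4} = - \frac{\left(W + 6\right) \frac{1}{W - \left(36 + 2 W^{2}\right)}}{4} = - \frac{\left(6 + W\right) \frac{1}{-36 + W - 2 W^{2}}}{4} = - \frac{\frac{1}{-36 + W - 2 W^{2}} \left(6 + W\right)}{4} = - \frac{6 + W}{4 \left(-36 + W - 2 W^{2}\right)}$)
$\frac{1}{C{\left(300 \right)} + \left(71 + 42 O{\left(-4 \right)}\right)} = \frac{1}{\frac{6 + 300}{4 \left(36 - 300 + 2 \cdot 300^{2}\right)} + \left(71 + 42 \left(-4\right)\right)} = \frac{1}{\frac{1}{4} \frac{1}{36 - 300 + 2 \cdot 90000} \cdot 306 + \left(71 - 168\right)} = \frac{1}{\frac{1}{4} \frac{1}{36 - 300 + 180000} \cdot 306 - 97} = \frac{1}{\frac{1}{4} \cdot \frac{1}{179736} \cdot 306 - 97} = \frac{1}{\frac{51}{119824} - 97} = \frac{1}{- \frac{11622877}{119824}} = - \frac{119824}{11622877}$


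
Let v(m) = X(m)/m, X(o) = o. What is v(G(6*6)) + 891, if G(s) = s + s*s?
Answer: 892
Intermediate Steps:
G(s) = s + s²
v(m) = 1 (v(m) = m/m = 1)
v(G(6*6)) + 891 = 1 + 891 = 892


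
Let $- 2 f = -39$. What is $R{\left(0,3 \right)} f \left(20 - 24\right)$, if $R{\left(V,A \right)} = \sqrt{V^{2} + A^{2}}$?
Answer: $-234$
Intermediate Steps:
$f = \frac{39}{2}$ ($f = \left(- \frac{1}{2}\right) \left(-39\right) = \frac{39}{2} \approx 19.5$)
$R{\left(V,A \right)} = \sqrt{A^{2} + V^{2}}$
$R{\left(0,3 \right)} f \left(20 - 24\right) = \sqrt{3^{2} + 0^{2}} \cdot \frac{39}{2} \left(20 - 24\right) = \sqrt{9 + 0} \cdot \frac{39}{2} \left(20 - 24\right) = \sqrt{9} \cdot \frac{39}{2} \left(-4\right) = 3 \cdot \frac{39}{2} \left(-4\right) = \frac{117}{2} \left(-4\right) = -234$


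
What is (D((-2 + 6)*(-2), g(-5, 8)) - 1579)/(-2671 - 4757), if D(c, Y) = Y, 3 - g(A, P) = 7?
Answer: 1583/7428 ≈ 0.21311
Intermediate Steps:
g(A, P) = -4 (g(A, P) = 3 - 1*7 = 3 - 7 = -4)
(D((-2 + 6)*(-2), g(-5, 8)) - 1579)/(-2671 - 4757) = (-4 - 1579)/(-2671 - 4757) = -1583/(-7428) = -1583*(-1/7428) = 1583/7428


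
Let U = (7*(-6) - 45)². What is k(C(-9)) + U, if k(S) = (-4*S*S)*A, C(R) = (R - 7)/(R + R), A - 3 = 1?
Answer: 612065/81 ≈ 7556.4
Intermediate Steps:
A = 4 (A = 3 + 1 = 4)
C(R) = (-7 + R)/(2*R) (C(R) = (-7 + R)/((2*R)) = (-7 + R)*(1/(2*R)) = (-7 + R)/(2*R))
U = 7569 (U = (-42 - 45)² = (-87)² = 7569)
k(S) = -16*S² (k(S) = -4*S*S*4 = -4*S²*4 = -16*S²)
k(C(-9)) + U = -16*(-7 - 9)²/324 + 7569 = -16*((½)*(-⅑)*(-16))² + 7569 = -16*(8/9)² + 7569 = -16*64/81 + 7569 = -1024/81 + 7569 = 612065/81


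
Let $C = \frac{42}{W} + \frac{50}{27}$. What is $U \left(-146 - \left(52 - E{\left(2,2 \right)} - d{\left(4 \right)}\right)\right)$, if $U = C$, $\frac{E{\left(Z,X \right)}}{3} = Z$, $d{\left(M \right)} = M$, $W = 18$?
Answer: $- \frac{21244}{27} \approx -786.81$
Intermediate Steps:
$E{\left(Z,X \right)} = 3 Z$
$C = \frac{113}{27}$ ($C = \frac{42}{18} + \frac{50}{27} = 42 \cdot \frac{1}{18} + 50 \cdot \frac{1}{27} = \frac{7}{3} + \frac{50}{27} = \frac{113}{27} \approx 4.1852$)
$U = \frac{113}{27} \approx 4.1852$
$U \left(-146 - \left(52 - E{\left(2,2 \right)} - d{\left(4 \right)}\right)\right) = \frac{113 \left(-146 + \left(\left(3 \cdot 2 + 4\right) - 52\right)\right)}{27} = \frac{113 \left(-146 + \left(\left(6 + 4\right) - 52\right)\right)}{27} = \frac{113 \left(-146 + \left(10 - 52\right)\right)}{27} = \frac{113 \left(-146 - 42\right)}{27} = \frac{113}{27} \left(-188\right) = - \frac{21244}{27}$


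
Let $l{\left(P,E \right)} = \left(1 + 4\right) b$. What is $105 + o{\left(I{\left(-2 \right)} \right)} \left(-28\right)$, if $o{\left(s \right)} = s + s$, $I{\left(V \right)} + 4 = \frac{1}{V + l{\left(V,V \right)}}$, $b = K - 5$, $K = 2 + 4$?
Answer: $\frac{931}{3} \approx 310.33$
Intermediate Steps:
$K = 6$
$b = 1$ ($b = 6 - 5 = 1$)
$l{\left(P,E \right)} = 5$ ($l{\left(P,E \right)} = \left(1 + 4\right) 1 = 5 \cdot 1 = 5$)
$I{\left(V \right)} = -4 + \frac{1}{5 + V}$ ($I{\left(V \right)} = -4 + \frac{1}{V + 5} = -4 + \frac{1}{5 + V}$)
$o{\left(s \right)} = 2 s$
$105 + o{\left(I{\left(-2 \right)} \right)} \left(-28\right) = 105 + 2 \frac{-19 - -8}{5 - 2} \left(-28\right) = 105 + 2 \frac{-19 + 8}{3} \left(-28\right) = 105 + 2 \cdot \frac{1}{3} \left(-11\right) \left(-28\right) = 105 + 2 \left(- \frac{11}{3}\right) \left(-28\right) = 105 - - \frac{616}{3} = 105 + \frac{616}{3} = \frac{931}{3}$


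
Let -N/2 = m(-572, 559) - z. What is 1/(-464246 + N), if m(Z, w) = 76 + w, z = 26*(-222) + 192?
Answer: -1/476676 ≈ -2.0979e-6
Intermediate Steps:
z = -5580 (z = -5772 + 192 = -5580)
N = -12430 (N = -2*((76 + 559) - 1*(-5580)) = -2*(635 + 5580) = -2*6215 = -12430)
1/(-464246 + N) = 1/(-464246 - 12430) = 1/(-476676) = -1/476676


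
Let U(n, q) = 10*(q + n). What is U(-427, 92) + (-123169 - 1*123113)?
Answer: -249632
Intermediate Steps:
U(n, q) = 10*n + 10*q (U(n, q) = 10*(n + q) = 10*n + 10*q)
U(-427, 92) + (-123169 - 1*123113) = (10*(-427) + 10*92) + (-123169 - 1*123113) = (-4270 + 920) + (-123169 - 123113) = -3350 - 246282 = -249632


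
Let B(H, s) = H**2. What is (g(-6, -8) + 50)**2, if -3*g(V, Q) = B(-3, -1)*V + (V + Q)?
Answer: 47524/9 ≈ 5280.4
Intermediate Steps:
g(V, Q) = -10*V/3 - Q/3 (g(V, Q) = -((-3)**2*V + (V + Q))/3 = -(9*V + (Q + V))/3 = -(Q + 10*V)/3 = -10*V/3 - Q/3)
(g(-6, -8) + 50)**2 = ((-10/3*(-6) - 1/3*(-8)) + 50)**2 = ((20 + 8/3) + 50)**2 = (68/3 + 50)**2 = (218/3)**2 = 47524/9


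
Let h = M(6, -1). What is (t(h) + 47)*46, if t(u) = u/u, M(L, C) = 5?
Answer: 2208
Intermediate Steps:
h = 5
t(u) = 1
(t(h) + 47)*46 = (1 + 47)*46 = 48*46 = 2208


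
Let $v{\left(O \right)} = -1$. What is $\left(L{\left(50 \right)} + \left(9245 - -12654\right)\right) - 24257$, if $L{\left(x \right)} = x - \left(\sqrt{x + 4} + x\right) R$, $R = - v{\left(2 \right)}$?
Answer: $-2358 - 3 \sqrt{6} \approx -2365.3$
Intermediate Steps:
$R = 1$ ($R = \left(-1\right) \left(-1\right) = 1$)
$L{\left(x \right)} = - \sqrt{4 + x}$ ($L{\left(x \right)} = x - \left(\sqrt{x + 4} + x\right) 1 = x - \left(\sqrt{4 + x} + x\right) 1 = x - \left(x + \sqrt{4 + x}\right) 1 = x - \left(x + \sqrt{4 + x}\right) = - \sqrt{4 + x}$)
$\left(L{\left(50 \right)} + \left(9245 - -12654\right)\right) - 24257 = \left(- \sqrt{4 + 50} + \left(9245 - -12654\right)\right) - 24257 = \left(- \sqrt{54} + \left(9245 + 12654\right)\right) - 24257 = \left(- 3 \sqrt{6} + 21899\right) - 24257 = \left(21899 - 3 \sqrt{6}\right) - 24257 = -2358 - 3 \sqrt{6}$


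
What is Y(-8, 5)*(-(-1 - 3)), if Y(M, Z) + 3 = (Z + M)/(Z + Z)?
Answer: -66/5 ≈ -13.200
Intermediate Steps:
Y(M, Z) = -3 + (M + Z)/(2*Z) (Y(M, Z) = -3 + (Z + M)/(Z + Z) = -3 + (M + Z)/((2*Z)) = -3 + (M + Z)*(1/(2*Z)) = -3 + (M + Z)/(2*Z))
Y(-8, 5)*(-(-1 - 3)) = ((1/2)*(-8 - 5*5)/5)*(-(-1 - 3)) = ((1/2)*(1/5)*(-8 - 25))*(-1*(-4)) = ((1/2)*(1/5)*(-33))*4 = -33/10*4 = -66/5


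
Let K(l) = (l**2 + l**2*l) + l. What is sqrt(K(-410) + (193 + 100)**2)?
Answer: I*sqrt(68667461) ≈ 8286.6*I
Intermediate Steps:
K(l) = l + l**2 + l**3 (K(l) = (l**2 + l**3) + l = l + l**2 + l**3)
sqrt(K(-410) + (193 + 100)**2) = sqrt(-410*(1 - 410 + (-410)**2) + (193 + 100)**2) = sqrt(-410*(1 - 410 + 168100) + 293**2) = sqrt(-410*167691 + 85849) = sqrt(-68753310 + 85849) = sqrt(-68667461) = I*sqrt(68667461)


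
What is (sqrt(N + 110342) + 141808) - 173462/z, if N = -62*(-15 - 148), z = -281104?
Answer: 19931484747/140552 + 8*sqrt(1882) ≈ 1.4216e+5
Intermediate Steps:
N = 10106 (N = -62*(-163) = 10106)
(sqrt(N + 110342) + 141808) - 173462/z = (sqrt(10106 + 110342) + 141808) - 173462/(-281104) = (sqrt(120448) + 141808) - 173462*(-1)/281104 = (8*sqrt(1882) + 141808) - 1*(-86731/140552) = (141808 + 8*sqrt(1882)) + 86731/140552 = 19931484747/140552 + 8*sqrt(1882)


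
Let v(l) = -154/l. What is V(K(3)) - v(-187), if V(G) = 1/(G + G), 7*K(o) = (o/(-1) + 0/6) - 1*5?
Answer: -343/272 ≈ -1.2610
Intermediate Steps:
K(o) = -5/7 - o/7 (K(o) = ((o/(-1) + 0/6) - 1*5)/7 = ((o*(-1) + 0*(⅙)) - 5)/7 = ((-o + 0) - 5)/7 = (-o - 5)/7 = (-5 - o)/7 = -5/7 - o/7)
V(G) = 1/(2*G)
V(K(3)) - v(-187) = 1/(2*(-5/7 - ⅐*3)) - (-154)/(-187) = 1/(2*(-5/7 - 3/7)) - (-154)*(-1)/187 = 1/(2*(-8/7)) - 1*14/17 = (½)*(-7/8) - 14/17 = -7/16 - 14/17 = -343/272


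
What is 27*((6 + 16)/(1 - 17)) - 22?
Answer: -473/8 ≈ -59.125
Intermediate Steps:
27*((6 + 16)/(1 - 17)) - 22 = 27*(22/(-16)) - 22 = 27*(22*(-1/16)) - 22 = 27*(-11/8) - 22 = -297/8 - 22 = -473/8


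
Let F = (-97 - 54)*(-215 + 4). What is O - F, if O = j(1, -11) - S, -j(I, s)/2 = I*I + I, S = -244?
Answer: -31621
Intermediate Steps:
j(I, s) = -2*I - 2*I² (j(I, s) = -2*(I*I + I) = -2*(I² + I) = -2*(I + I²) = -2*I - 2*I²)
F = 31861 (F = -151*(-211) = 31861)
O = 240 (O = -2*1*(1 + 1) - 1*(-244) = -2*1*2 + 244 = -4 + 244 = 240)
O - F = 240 - 1*31861 = 240 - 31861 = -31621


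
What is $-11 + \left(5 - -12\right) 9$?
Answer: $142$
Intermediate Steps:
$-11 + \left(5 - -12\right) 9 = -11 + \left(5 + 12\right) 9 = -11 + 17 \cdot 9 = -11 + 153 = 142$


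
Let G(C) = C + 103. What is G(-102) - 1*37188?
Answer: -37187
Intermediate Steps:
G(C) = 103 + C
G(-102) - 1*37188 = (103 - 102) - 1*37188 = 1 - 37188 = -37187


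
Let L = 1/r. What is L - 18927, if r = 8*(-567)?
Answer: -85852873/4536 ≈ -18927.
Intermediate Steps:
r = -4536
L = -1/4536 (L = 1/(-4536) = -1/4536 ≈ -0.00022046)
L - 18927 = -1/4536 - 18927 = -85852873/4536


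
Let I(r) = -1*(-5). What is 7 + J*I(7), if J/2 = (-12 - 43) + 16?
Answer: -383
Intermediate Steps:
I(r) = 5
J = -78 (J = 2*((-12 - 43) + 16) = 2*(-55 + 16) = 2*(-39) = -78)
7 + J*I(7) = 7 - 78*5 = 7 - 390 = -383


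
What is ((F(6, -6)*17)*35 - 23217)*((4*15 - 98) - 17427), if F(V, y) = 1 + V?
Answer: 332743180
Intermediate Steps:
((F(6, -6)*17)*35 - 23217)*((4*15 - 98) - 17427) = (((1 + 6)*17)*35 - 23217)*((4*15 - 98) - 17427) = ((7*17)*35 - 23217)*((60 - 98) - 17427) = (119*35 - 23217)*(-38 - 17427) = (4165 - 23217)*(-17465) = -19052*(-17465) = 332743180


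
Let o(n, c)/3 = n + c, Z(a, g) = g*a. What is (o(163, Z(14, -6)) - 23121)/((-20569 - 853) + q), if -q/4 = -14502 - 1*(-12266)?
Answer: 11442/6239 ≈ 1.8339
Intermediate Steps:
q = 8944 (q = -4*(-14502 - 1*(-12266)) = -4*(-14502 + 12266) = -4*(-2236) = 8944)
Z(a, g) = a*g
o(n, c) = 3*c + 3*n (o(n, c) = 3*(n + c) = 3*(c + n) = 3*c + 3*n)
(o(163, Z(14, -6)) - 23121)/((-20569 - 853) + q) = ((3*(14*(-6)) + 3*163) - 23121)/((-20569 - 853) + 8944) = ((3*(-84) + 489) - 23121)/(-21422 + 8944) = ((-252 + 489) - 23121)/(-12478) = (237 - 23121)*(-1/12478) = -22884*(-1/12478) = 11442/6239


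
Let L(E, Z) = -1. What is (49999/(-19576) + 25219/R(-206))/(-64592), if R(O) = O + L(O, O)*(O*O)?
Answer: 1312872251/26959402242432 ≈ 4.8698e-5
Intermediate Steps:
R(O) = O - O² (R(O) = O - O*O = O - O²)
(49999/(-19576) + 25219/R(-206))/(-64592) = (49999/(-19576) + 25219/((-206*(1 - 1*(-206)))))/(-64592) = (49999*(-1/19576) + 25219/((-206*(1 + 206))))*(-1/64592) = (-49999/19576 + 25219/((-206*207)))*(-1/64592) = (-49999/19576 + 25219/(-42642))*(-1/64592) = (-49999/19576 + 25219*(-1/42642))*(-1/64592) = (-49999/19576 - 25219/42642)*(-1/64592) = -1312872251/417379896*(-1/64592) = 1312872251/26959402242432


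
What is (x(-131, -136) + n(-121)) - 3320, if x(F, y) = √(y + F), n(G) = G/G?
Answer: -3319 + I*√267 ≈ -3319.0 + 16.34*I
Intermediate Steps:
n(G) = 1
x(F, y) = √(F + y)
(x(-131, -136) + n(-121)) - 3320 = (√(-131 - 136) + 1) - 3320 = (√(-267) + 1) - 3320 = (I*√267 + 1) - 3320 = (1 + I*√267) - 3320 = -3319 + I*√267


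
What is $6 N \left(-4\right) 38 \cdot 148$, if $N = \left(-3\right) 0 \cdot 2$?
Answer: $0$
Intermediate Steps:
$N = 0$ ($N = 0 \cdot 2 = 0$)
$6 N \left(-4\right) 38 \cdot 148 = 6 \cdot 0 \left(-4\right) 38 \cdot 148 = 0 \left(-4\right) 38 \cdot 148 = 0 \cdot 38 \cdot 148 = 0 \cdot 148 = 0$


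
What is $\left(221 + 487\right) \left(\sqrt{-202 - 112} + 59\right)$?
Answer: $41772 + 708 i \sqrt{314} \approx 41772.0 + 12546.0 i$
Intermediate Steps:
$\left(221 + 487\right) \left(\sqrt{-202 - 112} + 59\right) = 708 \left(\sqrt{-314} + 59\right) = 708 \left(i \sqrt{314} + 59\right) = 708 \left(59 + i \sqrt{314}\right) = 41772 + 708 i \sqrt{314}$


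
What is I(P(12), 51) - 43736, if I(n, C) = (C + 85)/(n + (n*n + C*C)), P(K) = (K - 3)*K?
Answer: -628617392/14373 ≈ -43736.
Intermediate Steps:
P(K) = K*(-3 + K) (P(K) = (-3 + K)*K = K*(-3 + K))
I(n, C) = (85 + C)/(n + C² + n²) (I(n, C) = (85 + C)/(n + (n² + C²)) = (85 + C)/(n + (C² + n²)) = (85 + C)/(n + C² + n²))
I(P(12), 51) - 43736 = (85 + 51)/(12*(-3 + 12) + 51² + (12*(-3 + 12))²) - 43736 = 136/(12*9 + 2601 + (12*9)²) - 43736 = 136/(108 + 2601 + 108²) - 43736 = 136/(108 + 2601 + 11664) - 43736 = 136/14373 - 43736 = -628617392/14373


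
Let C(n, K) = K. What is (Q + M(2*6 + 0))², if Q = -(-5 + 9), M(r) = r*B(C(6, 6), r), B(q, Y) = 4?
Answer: 1936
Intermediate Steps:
M(r) = 4*r (M(r) = r*4 = 4*r)
Q = -4 (Q = -1*4 = -4)
(Q + M(2*6 + 0))² = (-4 + 4*(2*6 + 0))² = (-4 + 4*(12 + 0))² = (-4 + 4*12)² = (-4 + 48)² = 44² = 1936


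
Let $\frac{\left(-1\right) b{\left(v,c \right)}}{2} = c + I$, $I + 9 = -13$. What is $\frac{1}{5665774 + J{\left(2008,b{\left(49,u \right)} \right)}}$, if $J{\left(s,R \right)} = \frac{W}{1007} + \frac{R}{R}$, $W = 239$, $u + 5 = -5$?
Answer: $\frac{1007}{5705435664} \approx 1.765 \cdot 10^{-7}$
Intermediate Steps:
$I = -22$ ($I = -9 - 13 = -22$)
$u = -10$ ($u = -5 - 5 = -10$)
$b{\left(v,c \right)} = 44 - 2 c$ ($b{\left(v,c \right)} = - 2 \left(c - 22\right) = - 2 \left(-22 + c\right) = 44 - 2 c$)
$J{\left(s,R \right)} = \frac{1246}{1007}$ ($J{\left(s,R \right)} = \frac{239}{1007} + \frac{R}{R} = 239 \cdot \frac{1}{1007} + 1 = \frac{239}{1007} + 1 = \frac{1246}{1007}$)
$\frac{1}{5665774 + J{\left(2008,b{\left(49,u \right)} \right)}} = \frac{1}{5665774 + \frac{1246}{1007}} = \frac{1}{\frac{5705435664}{1007}} = \frac{1007}{5705435664}$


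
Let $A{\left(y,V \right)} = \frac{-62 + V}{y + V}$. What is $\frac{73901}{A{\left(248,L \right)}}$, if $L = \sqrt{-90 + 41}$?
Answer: $- \frac{1132680627}{3893} - \frac{160365170 i}{3893} \approx -2.9095 \cdot 10^{5} - 41193.0 i$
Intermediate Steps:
$L = 7 i$ ($L = \sqrt{-49} = 7 i \approx 7.0 i$)
$A{\left(y,V \right)} = \frac{-62 + V}{V + y}$
$\frac{73901}{A{\left(248,L \right)}} = \frac{73901}{\frac{1}{7 i + 248} \left(-62 + 7 i\right)} = \frac{73901}{\frac{1}{248 + 7 i} \left(-62 + 7 i\right)} = \frac{73901}{\frac{248 - 7 i}{61553} \left(-62 + 7 i\right)} = \frac{73901}{\frac{1}{61553} \left(-62 + 7 i\right) \left(248 - 7 i\right)} = 73901 \frac{\left(-62 - 7 i\right) \left(248 + 7 i\right)}{3893} = \frac{73901 \left(-62 - 7 i\right) \left(248 + 7 i\right)}{3893}$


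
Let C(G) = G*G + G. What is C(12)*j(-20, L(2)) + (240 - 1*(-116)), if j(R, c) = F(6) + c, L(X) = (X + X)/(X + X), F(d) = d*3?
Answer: 3320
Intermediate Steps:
F(d) = 3*d
L(X) = 1 (L(X) = (2*X)/((2*X)) = (2*X)*(1/(2*X)) = 1)
j(R, c) = 18 + c (j(R, c) = 3*6 + c = 18 + c)
C(G) = G + G² (C(G) = G² + G = G + G²)
C(12)*j(-20, L(2)) + (240 - 1*(-116)) = (12*(1 + 12))*(18 + 1) + (240 - 1*(-116)) = (12*13)*19 + (240 + 116) = 156*19 + 356 = 2964 + 356 = 3320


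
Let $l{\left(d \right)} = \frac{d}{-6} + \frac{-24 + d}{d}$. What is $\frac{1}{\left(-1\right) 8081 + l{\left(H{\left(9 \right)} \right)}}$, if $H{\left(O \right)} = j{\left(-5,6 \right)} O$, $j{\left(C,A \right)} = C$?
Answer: $- \frac{30}{242159} \approx -0.00012389$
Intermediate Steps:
$H{\left(O \right)} = - 5 O$
$l{\left(d \right)} = - \frac{d}{6} + \frac{-24 + d}{d}$ ($l{\left(d \right)} = d \left(- \frac{1}{6}\right) + \frac{-24 + d}{d} = - \frac{d}{6} + \frac{-24 + d}{d}$)
$\frac{1}{\left(-1\right) 8081 + l{\left(H{\left(9 \right)} \right)}} = \frac{1}{\left(-1\right) 8081 - \left(-1 - \frac{8}{15} + \frac{1}{6} \left(-5\right) 9\right)} = \frac{1}{-8081 - \left(- \frac{17}{2} - \frac{8}{15}\right)} = \frac{1}{-8081 + \left(1 - - \frac{8}{15} + \frac{15}{2}\right)} = \frac{1}{-8081 + \left(1 + \frac{8}{15} + \frac{15}{2}\right)} = \frac{1}{-8081 + \frac{271}{30}} = \frac{1}{- \frac{242159}{30}} = - \frac{30}{242159}$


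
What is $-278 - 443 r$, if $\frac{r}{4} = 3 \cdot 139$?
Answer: $-739202$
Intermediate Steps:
$r = 1668$ ($r = 4 \cdot 3 \cdot 139 = 4 \cdot 417 = 1668$)
$-278 - 443 r = -278 - 738924 = -739202$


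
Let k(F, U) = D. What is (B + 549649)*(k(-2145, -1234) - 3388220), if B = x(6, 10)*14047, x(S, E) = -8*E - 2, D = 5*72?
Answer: 2040186231300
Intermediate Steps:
D = 360
k(F, U) = 360
x(S, E) = -2 - 8*E
B = -1151854 (B = (-2 - 8*10)*14047 = (-2 - 80)*14047 = -82*14047 = -1151854)
(B + 549649)*(k(-2145, -1234) - 3388220) = (-1151854 + 549649)*(360 - 3388220) = -602205*(-3387860) = 2040186231300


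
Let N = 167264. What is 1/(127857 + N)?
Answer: 1/295121 ≈ 3.3884e-6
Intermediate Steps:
1/(127857 + N) = 1/(127857 + 167264) = 1/295121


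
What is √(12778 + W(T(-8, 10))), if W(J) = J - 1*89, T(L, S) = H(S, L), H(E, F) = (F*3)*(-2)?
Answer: √12737 ≈ 112.86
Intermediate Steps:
H(E, F) = -6*F (H(E, F) = (3*F)*(-2) = -6*F)
T(L, S) = -6*L
W(J) = -89 + J (W(J) = J - 89 = -89 + J)
√(12778 + W(T(-8, 10))) = √(12778 + (-89 - 6*(-8))) = √(12778 + (-89 + 48)) = √(12778 - 41) = √12737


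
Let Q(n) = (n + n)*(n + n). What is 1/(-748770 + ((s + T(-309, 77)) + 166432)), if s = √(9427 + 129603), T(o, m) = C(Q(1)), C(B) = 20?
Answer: -291159/169547057047 - √139030/339094114094 ≈ -1.7184e-6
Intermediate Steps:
Q(n) = 4*n² (Q(n) = (2*n)*(2*n) = 4*n²)
T(o, m) = 20
s = √139030 ≈ 372.87
1/(-748770 + ((s + T(-309, 77)) + 166432)) = 1/(-748770 + ((√139030 + 20) + 166432)) = 1/(-748770 + ((20 + √139030) + 166432)) = 1/(-748770 + (166452 + √139030)) = 1/(-582318 + √139030)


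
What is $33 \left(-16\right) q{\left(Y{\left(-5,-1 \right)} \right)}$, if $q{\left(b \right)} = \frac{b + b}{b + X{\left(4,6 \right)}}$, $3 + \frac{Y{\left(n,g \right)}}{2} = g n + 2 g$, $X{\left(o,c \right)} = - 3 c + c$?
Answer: $0$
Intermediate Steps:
$X{\left(o,c \right)} = - 2 c$
$Y{\left(n,g \right)} = -6 + 4 g + 2 g n$ ($Y{\left(n,g \right)} = -6 + 2 \left(g n + 2 g\right) = -6 + 2 \left(2 g + g n\right) = -6 + \left(4 g + 2 g n\right) = -6 + 4 g + 2 g n$)
$q{\left(b \right)} = \frac{2 b}{-12 + b}$ ($q{\left(b \right)} = \frac{b + b}{b - 12} = \frac{2 b}{b - 12} = \frac{2 b}{-12 + b}$)
$33 \left(-16\right) q{\left(Y{\left(-5,-1 \right)} \right)} = 33 \left(-16\right) \frac{2 \left(-6 + 4 \left(-1\right) + 2 \left(-1\right) \left(-5\right)\right)}{-12 + \left(-6 + 4 \left(-1\right) + 2 \left(-1\right) \left(-5\right)\right)} = - 528 \frac{2 \left(-6 - 4 + 10\right)}{-12 - 0} = - 528 \cdot 2 \cdot 0 \frac{1}{-12 + 0} = - 528 \cdot 2 \cdot 0 \frac{1}{-12} = - 528 \cdot 2 \cdot 0 \left(- \frac{1}{12}\right) = \left(-528\right) 0 = 0$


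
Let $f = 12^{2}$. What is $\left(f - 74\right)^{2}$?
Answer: $4900$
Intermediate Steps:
$f = 144$
$\left(f - 74\right)^{2} = \left(144 - 74\right)^{2} = 70^{2} = 4900$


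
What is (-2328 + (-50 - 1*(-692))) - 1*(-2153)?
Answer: 467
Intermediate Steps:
(-2328 + (-50 - 1*(-692))) - 1*(-2153) = (-2328 + (-50 + 692)) + 2153 = (-2328 + 642) + 2153 = -1686 + 2153 = 467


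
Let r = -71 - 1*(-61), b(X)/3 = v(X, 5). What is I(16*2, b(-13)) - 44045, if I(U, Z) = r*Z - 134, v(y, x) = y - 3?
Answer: -43699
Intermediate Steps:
v(y, x) = -3 + y
b(X) = -9 + 3*X (b(X) = 3*(-3 + X) = -9 + 3*X)
r = -10 (r = -71 + 61 = -10)
I(U, Z) = -134 - 10*Z (I(U, Z) = -10*Z - 134 = -134 - 10*Z)
I(16*2, b(-13)) - 44045 = (-134 - 10*(-9 + 3*(-13))) - 44045 = (-134 - 10*(-9 - 39)) - 44045 = (-134 - 10*(-48)) - 44045 = (-134 + 480) - 44045 = 346 - 44045 = -43699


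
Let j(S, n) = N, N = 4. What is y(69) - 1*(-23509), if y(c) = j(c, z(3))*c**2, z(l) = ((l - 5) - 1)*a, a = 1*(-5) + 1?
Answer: 42553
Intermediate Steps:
a = -4 (a = -5 + 1 = -4)
z(l) = 24 - 4*l (z(l) = ((l - 5) - 1)*(-4) = ((-5 + l) - 1)*(-4) = (-6 + l)*(-4) = 24 - 4*l)
j(S, n) = 4
y(c) = 4*c**2
y(69) - 1*(-23509) = 4*69**2 - 1*(-23509) = 4*4761 + 23509 = 19044 + 23509 = 42553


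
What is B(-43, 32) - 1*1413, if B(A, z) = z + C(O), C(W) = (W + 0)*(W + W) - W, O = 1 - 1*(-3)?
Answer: -1353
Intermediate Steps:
O = 4 (O = 1 + 3 = 4)
C(W) = -W + 2*W² (C(W) = W*(2*W) - W = 2*W² - W = -W + 2*W²)
B(A, z) = 28 + z (B(A, z) = z + 4*(-1 + 2*4) = z + 4*(-1 + 8) = z + 4*7 = z + 28 = 28 + z)
B(-43, 32) - 1*1413 = (28 + 32) - 1*1413 = 60 - 1413 = -1353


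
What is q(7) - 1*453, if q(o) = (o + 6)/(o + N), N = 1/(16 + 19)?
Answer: -110983/246 ≈ -451.15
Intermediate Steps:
N = 1/35 ≈ 0.028571
q(o) = (6 + o)/(1/35 + o) (q(o) = (o + 6)/(o + 1/35) = (6 + o)/(1/35 + o))
q(7) - 1*453 = 35*(6 + 7)/(1 + 35*7) - 1*453 = 35*13/(1 + 245) - 453 = 35*13/246 - 453 = 35*(1/246)*13 - 453 = 455/246 - 453 = -110983/246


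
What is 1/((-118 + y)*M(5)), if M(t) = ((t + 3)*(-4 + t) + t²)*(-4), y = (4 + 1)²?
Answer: 1/12276 ≈ 8.1460e-5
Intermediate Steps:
y = 25 (y = 5² = 25)
M(t) = -4*t² - 4*(-4 + t)*(3 + t) (M(t) = ((3 + t)*(-4 + t) + t²)*(-4) = ((-4 + t)*(3 + t) + t²)*(-4) = (t² + (-4 + t)*(3 + t))*(-4) = -4*t² - 4*(-4 + t)*(3 + t))
1/((-118 + y)*M(5)) = 1/((-118 + 25)*(48 - 8*5² + 4*5)) = 1/(-93*(48 - 8*25 + 20)) = 1/(-93*(48 - 200 + 20)) = 1/(-93*(-132)) = 1/12276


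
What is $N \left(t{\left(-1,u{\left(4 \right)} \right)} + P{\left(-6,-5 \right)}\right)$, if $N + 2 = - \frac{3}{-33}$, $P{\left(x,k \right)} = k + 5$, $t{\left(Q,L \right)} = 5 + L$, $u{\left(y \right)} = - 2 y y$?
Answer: $\frac{567}{11} \approx 51.545$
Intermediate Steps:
$u{\left(y \right)} = - 2 y^{2}$
$P{\left(x,k \right)} = 5 + k$
$N = - \frac{21}{11}$ ($N = -2 - \frac{3}{-33} = -2 - - \frac{1}{11} = -2 + \frac{1}{11} = - \frac{21}{11} \approx -1.9091$)
$N \left(t{\left(-1,u{\left(4 \right)} \right)} + P{\left(-6,-5 \right)}\right) = - \frac{21 \left(\left(5 - 2 \cdot 4^{2}\right) + \left(5 - 5\right)\right)}{11} = - \frac{21 \left(\left(5 - 32\right) + 0\right)}{11} = - \frac{21 \left(-27 + 0\right)}{11} = \left(- \frac{21}{11}\right) \left(-27\right) = \frac{567}{11}$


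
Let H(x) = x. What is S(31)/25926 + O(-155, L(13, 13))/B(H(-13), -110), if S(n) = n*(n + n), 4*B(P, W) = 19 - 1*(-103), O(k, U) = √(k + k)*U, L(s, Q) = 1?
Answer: 961/12963 + 2*I*√310/61 ≈ 0.074134 + 0.57727*I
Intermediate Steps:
O(k, U) = U*√2*√k (O(k, U) = √(2*k)*U = (√2*√k)*U = U*√2*√k)
B(P, W) = 61/2 (B(P, W) = (19 - 1*(-103))/4 = (19 + 103)/4 = (¼)*122 = 61/2)
S(n) = 2*n² (S(n) = n*(2*n) = 2*n²)
S(31)/25926 + O(-155, L(13, 13))/B(H(-13), -110) = (2*31²)/25926 + (1*√2*√(-155))/(61/2) = (2*961)*(1/25926) + (1*√2*(I*√155))*(2/61) = 1922*(1/25926) + (I*√310)*(2/61) = 961/12963 + 2*I*√310/61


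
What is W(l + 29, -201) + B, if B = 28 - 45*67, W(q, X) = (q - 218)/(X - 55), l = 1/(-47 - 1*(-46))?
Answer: -382241/128 ≈ -2986.3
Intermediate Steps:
l = -1 (l = 1/(-47 + 46) = 1/(-1) = -1)
W(q, X) = (-218 + q)/(-55 + X)
B = -2987 (B = 28 - 3015 = -2987)
W(l + 29, -201) + B = (-218 + (-1 + 29))/(-55 - 201) - 2987 = (-218 + 28)/(-256) - 2987 = -1/256*(-190) - 2987 = 95/128 - 2987 = -382241/128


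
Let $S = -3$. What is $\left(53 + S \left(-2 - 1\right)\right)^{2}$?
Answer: $3844$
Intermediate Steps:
$\left(53 + S \left(-2 - 1\right)\right)^{2} = \left(53 - 3 \left(-2 - 1\right)\right)^{2} = \left(53 - -9\right)^{2} = \left(53 + 9\right)^{2} = 62^{2} = 3844$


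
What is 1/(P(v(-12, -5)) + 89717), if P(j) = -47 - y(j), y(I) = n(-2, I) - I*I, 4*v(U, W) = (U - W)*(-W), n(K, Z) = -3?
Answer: 16/1435993 ≈ 1.1142e-5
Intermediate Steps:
v(U, W) = -W*(U - W)/4 (v(U, W) = ((U - W)*(-W))/4 = (-W*(U - W))/4 = -W*(U - W)/4)
y(I) = -3 - I² (y(I) = -3 - I*I = -3 - I²)
P(j) = -44 + j² (P(j) = -47 - (-3 - j²) = -47 + (3 + j²) = -44 + j²)
1/(P(v(-12, -5)) + 89717) = 1/((-44 + ((¼)*(-5)*(-5 - 1*(-12)))²) + 89717) = 1/((-44 + ((¼)*(-5)*(-5 + 12))²) + 89717) = 1/((-44 + ((¼)*(-5)*7)²) + 89717) = 1/((-44 + (-35/4)²) + 89717) = 1/((-44 + 1225/16) + 89717) = 1/(521/16 + 89717) = 1/(1435993/16) = 16/1435993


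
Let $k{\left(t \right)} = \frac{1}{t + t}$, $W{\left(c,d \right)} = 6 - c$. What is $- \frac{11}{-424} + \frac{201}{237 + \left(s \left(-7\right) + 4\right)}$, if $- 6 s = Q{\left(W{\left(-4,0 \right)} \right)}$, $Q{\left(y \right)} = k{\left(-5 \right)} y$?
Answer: $\frac{527173}{610136} \approx 0.86403$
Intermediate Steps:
$k{\left(t \right)} = \frac{1}{2 t}$
$Q{\left(y \right)} = - \frac{y}{10}$ ($Q{\left(y \right)} = \frac{1}{2 \left(-5\right)} y = \frac{1}{2} \left(- \frac{1}{5}\right) y = - \frac{y}{10}$)
$s = \frac{1}{6}$ ($s = - \frac{\left(- \frac{1}{10}\right) \left(6 - -4\right)}{6} = - \frac{\left(- \frac{1}{10}\right) \left(6 + 4\right)}{6} = - \frac{\left(- \frac{1}{10}\right) 10}{6} = \left(- \frac{1}{6}\right) \left(-1\right) = \frac{1}{6} \approx 0.16667$)
$- \frac{11}{-424} + \frac{201}{237 + \left(s \left(-7\right) + 4\right)} = - \frac{11}{-424} + \frac{201}{237 + \left(\frac{1}{6} \left(-7\right) + 4\right)} = \left(-11\right) \left(- \frac{1}{424}\right) + \frac{201}{237 + \left(- \frac{7}{6} + 4\right)} = \frac{11}{424} + \frac{201}{237 + \frac{17}{6}} = \frac{11}{424} + \frac{201}{\frac{1439}{6}} = \frac{11}{424} + 201 \cdot \frac{6}{1439} = \frac{11}{424} + \frac{1206}{1439} = \frac{527173}{610136}$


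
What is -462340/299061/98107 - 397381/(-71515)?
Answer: 11659116545411687/2098248492843405 ≈ 5.5566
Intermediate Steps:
-462340/299061/98107 - 397381/(-71515) = -462340*1/299061*(1/98107) - 397381*(-1/71515) = -462340/299061*1/98107 + 397381/71515 = -462340/29339977527 + 397381/71515 = 11659116545411687/2098248492843405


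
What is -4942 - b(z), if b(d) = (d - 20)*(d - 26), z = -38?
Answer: -8654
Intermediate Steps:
b(d) = (-26 + d)*(-20 + d) (b(d) = (-20 + d)*(-26 + d) = (-26 + d)*(-20 + d))
-4942 - b(z) = -4942 - (520 + (-38)**2 - 46*(-38)) = -4942 - (520 + 1444 + 1748) = -4942 - 1*3712 = -4942 - 3712 = -8654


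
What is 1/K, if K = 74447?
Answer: 1/74447 ≈ 1.3432e-5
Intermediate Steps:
1/K = 1/74447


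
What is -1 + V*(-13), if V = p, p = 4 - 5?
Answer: 12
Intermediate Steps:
p = -1
V = -1
-1 + V*(-13) = -1 - 1*(-13) = -1 + 13 = 12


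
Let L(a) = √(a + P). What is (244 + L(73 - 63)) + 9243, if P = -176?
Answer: 9487 + I*√166 ≈ 9487.0 + 12.884*I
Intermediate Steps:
L(a) = √(-176 + a) (L(a) = √(a - 176) = √(-176 + a))
(244 + L(73 - 63)) + 9243 = (244 + √(-176 + (73 - 63))) + 9243 = (244 + √(-176 + 10)) + 9243 = (244 + √(-166)) + 9243 = (244 + I*√166) + 9243 = 9487 + I*√166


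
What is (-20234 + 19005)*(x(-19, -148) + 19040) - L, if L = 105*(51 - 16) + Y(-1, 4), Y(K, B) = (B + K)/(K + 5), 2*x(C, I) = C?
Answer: -93568641/4 ≈ -2.3392e+7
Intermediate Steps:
x(C, I) = C/2
Y(K, B) = (B + K)/(5 + K)
L = 14703/4 (L = 105*(51 - 16) + (4 - 1)/(5 - 1) = 105*35 + 3/4 = 3675 + (¼)*3 = 3675 + ¾ = 14703/4 ≈ 3675.8)
(-20234 + 19005)*(x(-19, -148) + 19040) - L = (-20234 + 19005)*((½)*(-19) + 19040) - 1*14703/4 = -1229*(-19/2 + 19040) - 14703/4 = -1229*38061/2 - 14703/4 = -46776969/2 - 14703/4 = -93568641/4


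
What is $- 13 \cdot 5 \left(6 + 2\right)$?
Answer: $-520$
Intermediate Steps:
$- 13 \cdot 5 \left(6 + 2\right) = - 13 \cdot 5 \cdot 8 = \left(-13\right) 40 = -520$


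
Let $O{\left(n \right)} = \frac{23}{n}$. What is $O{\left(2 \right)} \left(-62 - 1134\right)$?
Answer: $-13754$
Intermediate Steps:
$O{\left(2 \right)} \left(-62 - 1134\right) = \frac{23}{2} \left(-62 - 1134\right) = 23 \cdot \frac{1}{2} \left(-1196\right) = \frac{23}{2} \left(-1196\right) = -13754$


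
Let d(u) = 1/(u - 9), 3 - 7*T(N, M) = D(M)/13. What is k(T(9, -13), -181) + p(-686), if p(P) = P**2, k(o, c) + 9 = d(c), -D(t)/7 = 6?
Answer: 89411529/190 ≈ 4.7059e+5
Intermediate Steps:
D(t) = -42 (D(t) = -7*6 = -42)
T(N, M) = 81/91 (T(N, M) = 3/7 - (-6)/13 = 3/7 - 1/7*(-42/13) = 3/7 + 6/13 = 81/91)
d(u) = 1/(-9 + u)
k(o, c) = -9 + 1/(-9 + c)
k(T(9, -13), -181) + p(-686) = (82 - 9*(-181))/(-9 - 181) + (-686)**2 = (82 + 1629)/(-190) + 470596 = -1/190*1711 + 470596 = -1711/190 + 470596 = 89411529/190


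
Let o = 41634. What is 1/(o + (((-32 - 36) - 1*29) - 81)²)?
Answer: 1/73318 ≈ 1.3639e-5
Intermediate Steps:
1/(o + (((-32 - 36) - 1*29) - 81)²) = 1/(41634 + (((-32 - 36) - 1*29) - 81)²) = 1/(41634 + ((-68 - 29) - 81)²) = 1/(41634 + (-97 - 81)²) = 1/(41634 + (-178)²) = 1/(41634 + 31684) = 1/73318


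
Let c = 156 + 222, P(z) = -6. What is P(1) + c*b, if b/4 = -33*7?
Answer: -349278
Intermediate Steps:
b = -924 (b = 4*(-33*7) = 4*(-231) = -924)
c = 378
P(1) + c*b = -6 + 378*(-924) = -6 - 349272 = -349278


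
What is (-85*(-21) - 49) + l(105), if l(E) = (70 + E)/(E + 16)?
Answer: 210231/121 ≈ 1737.4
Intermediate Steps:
l(E) = (70 + E)/(16 + E)
(-85*(-21) - 49) + l(105) = (-85*(-21) - 49) + (70 + 105)/(16 + 105) = (1785 - 49) + 175/121 = 1736 + (1/121)*175 = 1736 + 175/121 = 210231/121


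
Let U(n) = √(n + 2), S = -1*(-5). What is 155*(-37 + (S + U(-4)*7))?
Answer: -4960 + 1085*I*√2 ≈ -4960.0 + 1534.4*I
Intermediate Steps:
S = 5
U(n) = √(2 + n)
155*(-37 + (S + U(-4)*7)) = 155*(-37 + (5 + √(2 - 4)*7)) = 155*(-37 + (5 + √(-2)*7)) = 155*(-37 + (5 + (I*√2)*7)) = 155*(-37 + (5 + 7*I*√2)) = 155*(-32 + 7*I*√2) = -4960 + 1085*I*√2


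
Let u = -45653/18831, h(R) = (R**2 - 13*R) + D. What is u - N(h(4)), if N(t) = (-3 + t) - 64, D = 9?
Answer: 1724461/18831 ≈ 91.576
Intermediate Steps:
h(R) = 9 + R**2 - 13*R (h(R) = (R**2 - 13*R) + 9 = 9 + R**2 - 13*R)
N(t) = -67 + t
u = -45653/18831 (u = -45653*1/18831 = -45653/18831 ≈ -2.4244)
u - N(h(4)) = -45653/18831 - (-67 + (9 + 4**2 - 13*4)) = -45653/18831 - (-67 + (9 + 16 - 52)) = -45653/18831 - (-67 - 27) = -45653/18831 - 1*(-94) = -45653/18831 + 94 = 1724461/18831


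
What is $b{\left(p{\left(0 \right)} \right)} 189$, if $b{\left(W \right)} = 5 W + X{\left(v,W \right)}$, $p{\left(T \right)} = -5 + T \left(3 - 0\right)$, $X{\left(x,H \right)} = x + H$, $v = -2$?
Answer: $-6048$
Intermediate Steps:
$X{\left(x,H \right)} = H + x$
$p{\left(T \right)} = -5 + 3 T$ ($p{\left(T \right)} = -5 + T \left(3 + 0\right) = -5 + T 3 = -5 + 3 T$)
$b{\left(W \right)} = -2 + 6 W$ ($b{\left(W \right)} = 5 W + \left(W - 2\right) = 5 W + \left(-2 + W\right) = -2 + 6 W$)
$b{\left(p{\left(0 \right)} \right)} 189 = \left(-2 + 6 \left(-5 + 3 \cdot 0\right)\right) 189 = \left(-2 + 6 \left(-5 + 0\right)\right) 189 = \left(-2 + 6 \left(-5\right)\right) 189 = \left(-2 - 30\right) 189 = \left(-32\right) 189 = -6048$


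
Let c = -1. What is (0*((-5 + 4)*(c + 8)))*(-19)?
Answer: 0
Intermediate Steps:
(0*((-5 + 4)*(c + 8)))*(-19) = (0*((-5 + 4)*(-1 + 8)))*(-19) = (0*(-1*7))*(-19) = (0*(-7))*(-19) = 0*(-19) = 0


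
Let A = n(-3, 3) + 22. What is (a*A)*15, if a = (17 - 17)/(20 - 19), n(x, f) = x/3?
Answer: 0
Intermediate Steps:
n(x, f) = x/3 (n(x, f) = x*(⅓) = x/3)
A = 21 (A = (⅓)*(-3) + 22 = -1 + 22 = 21)
a = 0 (a = 0/1 = 0*1 = 0)
(a*A)*15 = (0*21)*15 = 0*15 = 0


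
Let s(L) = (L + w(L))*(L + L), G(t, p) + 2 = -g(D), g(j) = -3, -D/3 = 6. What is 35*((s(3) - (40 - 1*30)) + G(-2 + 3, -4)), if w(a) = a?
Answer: 945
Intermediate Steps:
D = -18 (D = -3*6 = -18)
G(t, p) = 1 (G(t, p) = -2 - 1*(-3) = -2 + 3 = 1)
s(L) = 4*L² (s(L) = (L + L)*(L + L) = (2*L)*(2*L) = 4*L²)
35*((s(3) - (40 - 1*30)) + G(-2 + 3, -4)) = 35*((4*3² - (40 - 1*30)) + 1) = 35*((4*9 - (40 - 30)) + 1) = 35*((36 - 1*10) + 1) = 35*((36 - 10) + 1) = 35*(26 + 1) = 35*27 = 945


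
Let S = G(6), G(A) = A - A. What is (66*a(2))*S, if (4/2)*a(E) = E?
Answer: 0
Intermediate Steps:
a(E) = E/2
G(A) = 0
S = 0
(66*a(2))*S = (66*((1/2)*2))*0 = (66*1)*0 = 66*0 = 0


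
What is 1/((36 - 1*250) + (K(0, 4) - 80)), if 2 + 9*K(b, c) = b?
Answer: -9/2648 ≈ -0.0033988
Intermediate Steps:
K(b, c) = -2/9 + b/9
1/((36 - 1*250) + (K(0, 4) - 80)) = 1/((36 - 1*250) + ((-2/9 + (1/9)*0) - 80)) = 1/((36 - 250) + ((-2/9 + 0) - 80)) = 1/(-214 + (-2/9 - 80)) = 1/(-214 - 722/9) = 1/(-2648/9) = -9/2648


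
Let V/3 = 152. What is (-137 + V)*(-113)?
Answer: -36047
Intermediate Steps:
V = 456 (V = 3*152 = 456)
(-137 + V)*(-113) = (-137 + 456)*(-113) = 319*(-113) = -36047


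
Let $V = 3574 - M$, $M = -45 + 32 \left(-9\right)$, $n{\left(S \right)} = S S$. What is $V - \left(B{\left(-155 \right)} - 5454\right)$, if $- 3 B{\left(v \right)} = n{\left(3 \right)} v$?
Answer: $8896$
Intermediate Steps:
$n{\left(S \right)} = S^{2}$
$M = -333$ ($M = -45 - 288 = -333$)
$B{\left(v \right)} = - 3 v$ ($B{\left(v \right)} = - \frac{3^{2} v}{3} = - \frac{9 v}{3} = - 3 v$)
$V = 3907$ ($V = 3574 - -333 = 3574 + 333 = 3907$)
$V - \left(B{\left(-155 \right)} - 5454\right) = 3907 - \left(\left(-3\right) \left(-155\right) - 5454\right) = 3907 - \left(465 - 5454\right) = 3907 - -4989 = 3907 + 4989 = 8896$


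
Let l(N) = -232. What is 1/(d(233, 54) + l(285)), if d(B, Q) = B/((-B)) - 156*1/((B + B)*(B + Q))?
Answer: -66871/15581021 ≈ -0.0042918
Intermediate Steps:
d(B, Q) = -1 - 78/(B*(B + Q)) (d(B, Q) = B*(-1/B) - 156*1/(2*B*(B + Q)) = -1 - 156*1/(2*B*(B + Q)) = -1 - 78/(B*(B + Q)))
1/(d(233, 54) + l(285)) = 1/((-78 - 1*233² - 1*233*54)/(233*(233 + 54)) - 232) = 1/((1/233)*(-78 - 1*54289 - 12582)/287 - 232) = 1/((1/233)*(1/287)*(-78 - 54289 - 12582) - 232) = 1/((1/233)*(1/287)*(-66949) - 232) = 1/(-66949/66871 - 232) = 1/(-15581021/66871) = -66871/15581021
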